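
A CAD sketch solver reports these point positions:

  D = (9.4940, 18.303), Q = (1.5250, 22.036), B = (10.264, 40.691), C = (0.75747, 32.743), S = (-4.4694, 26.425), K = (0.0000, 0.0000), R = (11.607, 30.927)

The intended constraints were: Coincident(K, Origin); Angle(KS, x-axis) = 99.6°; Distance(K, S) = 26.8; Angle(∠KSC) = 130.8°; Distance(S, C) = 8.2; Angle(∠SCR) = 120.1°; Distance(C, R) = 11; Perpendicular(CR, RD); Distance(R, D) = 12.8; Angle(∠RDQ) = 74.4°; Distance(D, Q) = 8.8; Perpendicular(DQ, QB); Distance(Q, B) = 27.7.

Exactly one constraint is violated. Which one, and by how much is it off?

Distance(Q, B) = 27.7 — off by 7.10.

K = (0.00, 0.00) ✓; KS at 99.60° ✓; |KS| = 26.80 ✓; ∠KSC = 130.8° ✓; |SC| = 8.200 ✓; ∠SCR = 120.1° ✓; |CR| = 11.00 ✓; ∠(CR, RD) = 90.00° ✓; |RD| = 12.80 ✓; ∠RDQ = 74.40° ✓; |DQ| = 8.800 ✓; ∠(DQ, QB) = 90.00° ✓; |QB| = 20.60 ✗.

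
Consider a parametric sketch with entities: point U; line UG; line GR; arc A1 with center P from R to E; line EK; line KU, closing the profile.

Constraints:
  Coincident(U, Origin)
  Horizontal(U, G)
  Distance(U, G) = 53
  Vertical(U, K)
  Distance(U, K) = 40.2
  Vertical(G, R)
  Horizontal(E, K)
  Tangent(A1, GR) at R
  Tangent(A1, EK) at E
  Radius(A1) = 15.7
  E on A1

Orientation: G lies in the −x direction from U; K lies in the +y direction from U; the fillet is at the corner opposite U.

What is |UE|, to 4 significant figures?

54.84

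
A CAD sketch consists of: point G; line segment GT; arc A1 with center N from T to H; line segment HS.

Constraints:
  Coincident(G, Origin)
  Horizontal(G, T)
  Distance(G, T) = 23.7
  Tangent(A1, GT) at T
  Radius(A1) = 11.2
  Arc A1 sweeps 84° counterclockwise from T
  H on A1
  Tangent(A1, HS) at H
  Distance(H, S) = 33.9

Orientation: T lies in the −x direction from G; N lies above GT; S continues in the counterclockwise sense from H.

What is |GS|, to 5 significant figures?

44.663

On A1, T sits at bearing -90° from N; an 84° counterclockwise sweep puts H at bearing -6°, so H = N + 11.2·(cos -6°, sin -6°) = (-12.561, 10.029). The tangent condition forces NH to be normal to HS, so HS runs along (−sin -6°, cos -6°); with |HS| = 33.9, S = (-9.0178, 43.744). Then |GS| = |S − G| = 44.663.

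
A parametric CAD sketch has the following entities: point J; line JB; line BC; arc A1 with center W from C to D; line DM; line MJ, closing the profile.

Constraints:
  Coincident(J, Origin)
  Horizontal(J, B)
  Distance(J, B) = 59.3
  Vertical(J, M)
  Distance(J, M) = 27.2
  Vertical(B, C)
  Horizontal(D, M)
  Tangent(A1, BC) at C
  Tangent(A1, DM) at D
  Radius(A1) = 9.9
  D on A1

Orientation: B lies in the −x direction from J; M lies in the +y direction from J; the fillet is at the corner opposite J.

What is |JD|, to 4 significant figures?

56.39

The virtual corner opposite J is at (-59.30, 27.20). A1 meets BC tangentially, so WC is at right angles to BC and A1 meets DM tangentially, so WD is at right angles to DM, with radius 9.9, so the center W sits 9.9 in from both sides at W = (-49.40, 17.30). That places the tangent points at C = (-59.30, 17.30) on BC and D = (-49.40, 27.20) on DM. Then |JD| = |D − J| = 56.39.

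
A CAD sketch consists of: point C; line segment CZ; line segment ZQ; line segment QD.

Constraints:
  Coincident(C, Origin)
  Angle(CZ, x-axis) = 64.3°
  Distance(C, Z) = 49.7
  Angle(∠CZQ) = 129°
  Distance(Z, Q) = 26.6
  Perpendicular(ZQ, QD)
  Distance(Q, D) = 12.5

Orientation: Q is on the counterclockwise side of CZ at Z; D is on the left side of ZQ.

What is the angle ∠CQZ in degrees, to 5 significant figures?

33.717°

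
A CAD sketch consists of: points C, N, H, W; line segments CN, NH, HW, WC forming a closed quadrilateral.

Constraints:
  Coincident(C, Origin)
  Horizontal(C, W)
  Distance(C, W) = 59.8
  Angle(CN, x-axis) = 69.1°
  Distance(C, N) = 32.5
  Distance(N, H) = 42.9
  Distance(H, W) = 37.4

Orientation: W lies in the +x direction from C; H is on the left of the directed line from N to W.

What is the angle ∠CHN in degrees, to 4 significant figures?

25.56°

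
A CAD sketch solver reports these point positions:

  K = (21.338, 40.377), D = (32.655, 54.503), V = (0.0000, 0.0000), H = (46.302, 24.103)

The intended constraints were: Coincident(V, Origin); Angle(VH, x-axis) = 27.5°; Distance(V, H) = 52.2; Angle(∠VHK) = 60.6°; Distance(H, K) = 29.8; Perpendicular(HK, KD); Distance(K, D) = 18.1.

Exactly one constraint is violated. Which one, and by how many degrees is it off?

Perpendicular(HK, KD) — off by 5.60°.

V = (0.00, 0.00) ✓; VH at 27.50° ✓; |VH| = 52.20 ✓; ∠VHK = 60.60° ✓; |HK| = 29.80 ✓; ∠(HK, KD) = 95.60° ✗; |KD| = 18.10 ✓.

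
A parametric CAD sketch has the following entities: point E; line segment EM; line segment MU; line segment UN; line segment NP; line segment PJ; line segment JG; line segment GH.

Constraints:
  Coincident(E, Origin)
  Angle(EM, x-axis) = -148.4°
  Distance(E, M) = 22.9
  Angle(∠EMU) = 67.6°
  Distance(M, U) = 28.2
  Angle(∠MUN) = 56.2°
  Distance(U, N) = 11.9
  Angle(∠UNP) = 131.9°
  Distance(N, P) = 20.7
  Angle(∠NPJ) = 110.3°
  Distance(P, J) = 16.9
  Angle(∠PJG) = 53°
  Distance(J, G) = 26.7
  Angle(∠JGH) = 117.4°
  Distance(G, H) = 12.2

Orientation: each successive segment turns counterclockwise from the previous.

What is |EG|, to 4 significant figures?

22.03

E is at the origin; EM runs at -148.4° with length 22.9, so M = (-19.50, -12.00). ∠EMU = 67.6° gives MU at -36.00° from the x-axis; with |MU| = 28.2, U = (3.310, -28.57). ∠MUN = 56.2° gives UN at 87.80° from the x-axis; with |UN| = 11.9, N = (3.767, -16.68). ∠UNP = 131.9° gives NP at 135.9° from the x-axis; with |NP| = 20.7, P = (-11.10, -2.278). ∠NPJ = 110.3° gives PJ at -154.4° from the x-axis; with |PJ| = 16.9, J = (-26.34, -9.580). ∠PJG = 53.0° gives JG at -27.40° from the x-axis; with |JG| = 26.7, G = (-2.635, -21.87). Then |EG| = |G − E| = 22.03.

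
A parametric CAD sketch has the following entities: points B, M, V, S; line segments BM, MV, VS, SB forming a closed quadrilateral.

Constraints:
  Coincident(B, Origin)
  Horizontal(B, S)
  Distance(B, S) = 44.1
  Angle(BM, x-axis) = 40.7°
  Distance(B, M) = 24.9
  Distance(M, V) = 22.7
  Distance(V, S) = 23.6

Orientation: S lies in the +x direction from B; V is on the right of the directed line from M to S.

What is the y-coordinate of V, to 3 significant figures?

-6.33

Checks: |MV| = 22.70 ✓; |VS| = 23.60 ✓.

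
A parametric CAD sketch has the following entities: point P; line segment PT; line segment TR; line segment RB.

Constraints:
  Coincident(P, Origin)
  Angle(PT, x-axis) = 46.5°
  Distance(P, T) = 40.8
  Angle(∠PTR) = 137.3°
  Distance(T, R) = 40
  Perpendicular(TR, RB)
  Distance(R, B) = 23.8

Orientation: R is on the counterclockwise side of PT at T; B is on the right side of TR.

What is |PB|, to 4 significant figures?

86.87

∠PTR = 137.3°, so TR runs at 46.5° + (180° − 137.3°) = 89.20° from the x-axis; with |TR| = 40.0, R = T + 40.0·(cos 89.20°, sin 89.20°) = (28.64, 69.59). TR is perpendicular to RB; with |RB| = 23.8 on the right of TR, B = R + 23.8·(0.9999, -0.01396) = (52.44, 69.26). Then |PB| = |B − P| = 86.87.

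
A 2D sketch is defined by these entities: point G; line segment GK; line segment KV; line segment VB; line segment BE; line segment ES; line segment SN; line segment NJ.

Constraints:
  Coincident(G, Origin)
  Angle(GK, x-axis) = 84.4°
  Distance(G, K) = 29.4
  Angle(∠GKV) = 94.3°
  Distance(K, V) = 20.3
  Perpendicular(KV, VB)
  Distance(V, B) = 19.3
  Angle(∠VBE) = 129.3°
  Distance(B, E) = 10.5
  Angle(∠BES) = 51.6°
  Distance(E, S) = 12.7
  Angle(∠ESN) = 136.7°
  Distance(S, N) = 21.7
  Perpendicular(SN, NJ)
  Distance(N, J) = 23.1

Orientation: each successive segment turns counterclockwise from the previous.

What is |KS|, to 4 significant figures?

17.86

∠VBE = 129.3° gives BE at -49.20° from the x-axis; with |BE| = 10.5, E = (-13.59, 5.789). ∠BES = 51.6° gives ES at 79.20° from the x-axis; with |ES| = 12.7, S = (-11.21, 18.26). Then |KS| = |S − K| = 17.86.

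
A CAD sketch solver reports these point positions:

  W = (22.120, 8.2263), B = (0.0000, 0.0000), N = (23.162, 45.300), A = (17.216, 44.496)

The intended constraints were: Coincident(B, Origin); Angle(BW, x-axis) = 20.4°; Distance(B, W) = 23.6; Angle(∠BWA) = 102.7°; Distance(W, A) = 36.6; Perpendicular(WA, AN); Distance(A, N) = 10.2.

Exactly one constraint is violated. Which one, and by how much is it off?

Distance(A, N) = 10.2 — off by 4.20.

B = (0.00, 0.00) ✓; BW at 20.40° ✓; |BW| = 23.60 ✓; ∠BWA = 102.7° ✓; |WA| = 36.60 ✓; ∠(WA, AN) = 90.00° ✓; |AN| = 6.000 ✗.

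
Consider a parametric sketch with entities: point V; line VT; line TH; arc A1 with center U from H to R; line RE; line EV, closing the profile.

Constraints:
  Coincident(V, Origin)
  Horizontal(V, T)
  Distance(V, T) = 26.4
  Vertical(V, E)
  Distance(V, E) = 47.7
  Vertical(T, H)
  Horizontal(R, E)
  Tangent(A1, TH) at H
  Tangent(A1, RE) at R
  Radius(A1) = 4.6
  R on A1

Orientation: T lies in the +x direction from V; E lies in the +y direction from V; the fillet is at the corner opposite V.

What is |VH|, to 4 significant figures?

50.54

The virtual corner opposite V is at (26.40, 47.70). Since A1 is tangent to TH there, UH ⟂ TH and tangency of A1 to RE means the radius UR is perpendicular to RE, with radius 4.6, so the center U sits 4.6 in from both sides at U = (21.80, 43.10). That places the tangent points at H = (26.40, 43.10) on TH and R = (21.80, 47.70) on RE. Then |VH| = |H − V| = 50.54.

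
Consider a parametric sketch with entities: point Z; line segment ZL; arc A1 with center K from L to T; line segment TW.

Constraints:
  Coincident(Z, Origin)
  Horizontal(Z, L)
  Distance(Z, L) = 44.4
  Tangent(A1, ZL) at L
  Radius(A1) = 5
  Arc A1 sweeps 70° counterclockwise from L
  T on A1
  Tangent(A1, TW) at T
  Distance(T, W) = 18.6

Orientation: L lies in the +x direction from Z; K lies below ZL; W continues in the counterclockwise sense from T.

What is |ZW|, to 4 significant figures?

39.28

On A1, L sits at bearing 90° from K; a 70° counterclockwise sweep puts T at bearing 160°, so T = K + 5.0·(cos 160°, sin 160°) = (39.70, -3.290). The tangent condition forces KT to be normal to TW, so TW runs along (−sin 160°, cos 160°); with |TW| = 18.6, W = (33.34, -20.77). Then |ZW| = |W − Z| = 39.28.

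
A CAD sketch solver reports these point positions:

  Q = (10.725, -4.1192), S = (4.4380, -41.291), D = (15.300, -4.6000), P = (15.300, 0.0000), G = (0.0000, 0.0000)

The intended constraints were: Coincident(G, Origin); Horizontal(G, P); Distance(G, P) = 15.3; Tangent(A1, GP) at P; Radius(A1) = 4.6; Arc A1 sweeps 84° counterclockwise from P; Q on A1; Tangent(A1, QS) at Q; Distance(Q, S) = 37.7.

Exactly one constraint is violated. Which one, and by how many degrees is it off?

Tangent(A1, QS) at Q — off by 3.60°.

G = (0.00, 0.00) ✓; G.y = 0.00, P.y = 0.00 ✓; |GP| = 15.30 ✓; ∠(DP, PG) = 90.00° ✓; |DP| = 4.600 ✓; bearing(D→Q) − bearing(D→P) = 84.00° ✓; |DQ| = 4.600 ✓; ∠(DQ, QS) = 93.60° ✗; |QS| = 37.70 ✓.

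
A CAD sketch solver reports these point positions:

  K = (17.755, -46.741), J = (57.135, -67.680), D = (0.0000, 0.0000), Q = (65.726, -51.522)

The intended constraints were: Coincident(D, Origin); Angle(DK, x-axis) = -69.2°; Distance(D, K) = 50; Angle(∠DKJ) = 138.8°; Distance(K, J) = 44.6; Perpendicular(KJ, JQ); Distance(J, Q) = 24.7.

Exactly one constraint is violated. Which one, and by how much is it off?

Distance(J, Q) = 24.7 — off by 6.40.

D = (0.00, 0.00) ✓; DK at -69.20° ✓; |DK| = 50.00 ✓; ∠DKJ = 138.8° ✓; |KJ| = 44.60 ✓; ∠(KJ, JQ) = 90.00° ✓; |JQ| = 18.30 ✗.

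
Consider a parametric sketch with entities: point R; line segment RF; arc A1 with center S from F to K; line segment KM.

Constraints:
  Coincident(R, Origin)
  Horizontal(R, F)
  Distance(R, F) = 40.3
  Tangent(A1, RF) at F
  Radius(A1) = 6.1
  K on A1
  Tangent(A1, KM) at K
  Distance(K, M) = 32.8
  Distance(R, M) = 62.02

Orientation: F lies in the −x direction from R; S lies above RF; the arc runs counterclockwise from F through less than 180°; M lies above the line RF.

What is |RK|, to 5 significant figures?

35.848

R is at the origin; R and F share the same y with |RF| = 40.3 and F on the −x side, so F = (-40.300, 0.0000). Since A1 is tangent to RF there, SF ⟂ RF, so S = F + (0, 6.1) = (-40.300, 6.1000). Since SK ⟂ KM (tangency), |SM| = √(6.1² + 32.8²) = 33.362 regardless of where K sits on A1. So M lies on both circle(R, 62.02) and circle(S, 33.362); the above-RF intersection is M = (-48.715, 38.384). K is the foot of the tangent from M: K = (-34.778, 8.6920).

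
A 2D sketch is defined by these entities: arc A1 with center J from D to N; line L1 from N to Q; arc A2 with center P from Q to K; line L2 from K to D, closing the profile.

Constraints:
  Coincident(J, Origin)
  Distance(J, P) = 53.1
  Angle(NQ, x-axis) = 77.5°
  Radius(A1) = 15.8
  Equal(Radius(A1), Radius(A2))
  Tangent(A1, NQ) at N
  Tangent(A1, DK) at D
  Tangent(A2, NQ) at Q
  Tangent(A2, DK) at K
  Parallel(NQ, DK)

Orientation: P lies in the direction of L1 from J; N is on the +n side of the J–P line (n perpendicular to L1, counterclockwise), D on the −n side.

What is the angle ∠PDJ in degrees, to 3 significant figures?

73.4°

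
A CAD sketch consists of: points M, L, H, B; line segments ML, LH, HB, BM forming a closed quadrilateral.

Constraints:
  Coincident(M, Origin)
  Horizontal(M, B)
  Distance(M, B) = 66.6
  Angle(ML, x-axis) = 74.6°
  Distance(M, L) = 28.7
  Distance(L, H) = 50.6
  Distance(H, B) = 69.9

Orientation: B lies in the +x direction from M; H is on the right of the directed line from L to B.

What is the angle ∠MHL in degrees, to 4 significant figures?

9.214°

Checks: M.y = 0.00, B.y = 0.00 ✓; |LH| = 50.60 ✓; |HB| = 69.90 ✓.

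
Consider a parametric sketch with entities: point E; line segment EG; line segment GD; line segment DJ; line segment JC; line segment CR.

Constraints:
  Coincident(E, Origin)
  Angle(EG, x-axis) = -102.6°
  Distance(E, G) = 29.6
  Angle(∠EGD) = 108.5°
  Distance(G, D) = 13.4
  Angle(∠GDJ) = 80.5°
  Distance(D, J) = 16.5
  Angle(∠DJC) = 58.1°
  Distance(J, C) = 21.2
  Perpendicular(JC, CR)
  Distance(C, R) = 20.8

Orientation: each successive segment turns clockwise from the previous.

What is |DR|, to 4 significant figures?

14.21

E is at the origin; EG runs at -102.6° with length 29.6, so G = (-6.457, -28.89). ∠EGD = 108.5° gives GD at -174.1° from the x-axis; with |GD| = 13.4, D = (-19.79, -30.26). ∠GDJ = 80.5° gives DJ at 86.40° from the x-axis; with |DJ| = 16.5, J = (-18.75, -13.80). ∠DJC = 58.1° gives JC at -35.50° from the x-axis; with |JC| = 21.2, C = (-1.491, -26.11). JC is perpendicular to CR, so CR runs at -125.5°; with |CR| = 20.8, R = (-13.57, -43.04). Then |DR| = |R − D| = 14.21.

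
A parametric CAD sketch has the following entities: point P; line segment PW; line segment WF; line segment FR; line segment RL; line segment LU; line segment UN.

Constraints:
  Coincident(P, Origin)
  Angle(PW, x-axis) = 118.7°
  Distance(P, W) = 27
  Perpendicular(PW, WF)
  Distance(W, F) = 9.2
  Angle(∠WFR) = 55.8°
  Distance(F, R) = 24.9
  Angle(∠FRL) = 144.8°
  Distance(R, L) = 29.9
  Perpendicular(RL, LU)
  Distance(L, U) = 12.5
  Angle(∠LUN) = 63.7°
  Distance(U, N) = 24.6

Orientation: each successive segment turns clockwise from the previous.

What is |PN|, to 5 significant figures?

13.705

P is at the origin; PW runs at 118.7° with length 27.0, so W = (-12.966, 23.683). The perpendicularity gives WF at right angles to PW, so WF runs at 28.700°; with |WF| = 9.2, F = (-4.8963, 28.101). ∠WFR = 55.8° gives FR at -95.500° from the x-axis; with |FR| = 24.9, R = (-7.2828, 3.3156). ∠FRL = 144.8° gives RL at -130.70° from the x-axis; with |RL| = 29.9, L = (-26.781, -19.353). RL ⟂ LU, so LU runs at 139.30°; with |LU| = 12.5, U = (-36.257, -11.201). ∠LUN = 63.7° gives UN at 23.000° from the x-axis; with |UN| = 24.6, N = (-13.613, -1.5894). Then |PN| = |N − P| = 13.705.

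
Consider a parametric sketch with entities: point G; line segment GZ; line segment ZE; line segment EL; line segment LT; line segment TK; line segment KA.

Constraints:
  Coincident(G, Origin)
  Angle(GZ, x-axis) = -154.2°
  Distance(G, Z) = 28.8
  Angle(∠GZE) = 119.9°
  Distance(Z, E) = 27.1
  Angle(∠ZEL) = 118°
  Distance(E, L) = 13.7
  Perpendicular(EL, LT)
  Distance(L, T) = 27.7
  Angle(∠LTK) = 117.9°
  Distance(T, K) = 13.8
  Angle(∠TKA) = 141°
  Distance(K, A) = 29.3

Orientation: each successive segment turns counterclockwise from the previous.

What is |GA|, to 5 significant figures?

35.807

∠LTK = 117.9° gives TK at 120.00° from the x-axis; with |TK| = 13.8, K = (-8.4415, -11.429). ∠TKA = 141.0° gives KA at 159.00° from the x-axis; with |KA| = 29.3, A = (-35.795, -0.92885). Then |GA| = |A − G| = 35.807.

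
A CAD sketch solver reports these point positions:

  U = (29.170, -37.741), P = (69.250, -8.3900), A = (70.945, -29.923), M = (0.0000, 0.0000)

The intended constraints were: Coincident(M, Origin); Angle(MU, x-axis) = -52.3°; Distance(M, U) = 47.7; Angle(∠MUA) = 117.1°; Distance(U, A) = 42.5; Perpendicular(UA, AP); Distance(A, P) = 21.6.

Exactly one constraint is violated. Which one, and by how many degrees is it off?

Perpendicular(UA, AP) — off by 6.10°.

M = (0.00, 0.00) ✓; MU at -52.30° ✓; |MU| = 47.70 ✓; ∠MUA = 117.1° ✓; |UA| = 42.50 ✓; ∠(UA, AP) = 83.90° ✗; |AP| = 21.60 ✓.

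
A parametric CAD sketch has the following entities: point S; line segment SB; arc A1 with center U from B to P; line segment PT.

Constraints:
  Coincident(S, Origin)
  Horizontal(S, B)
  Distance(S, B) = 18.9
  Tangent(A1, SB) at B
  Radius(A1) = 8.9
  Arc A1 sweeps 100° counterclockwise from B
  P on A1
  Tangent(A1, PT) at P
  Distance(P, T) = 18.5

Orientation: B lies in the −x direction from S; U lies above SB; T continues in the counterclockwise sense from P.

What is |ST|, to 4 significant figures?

31.62

On A1, B sits at bearing -90° from U; a 100° counterclockwise sweep puts P at bearing 10°, so P = U + 8.9·(cos 10°, sin 10°) = (-10.14, 10.45). A1 meets PT tangentially, so UP is at right angles to PT, so PT runs along (−sin 10°, cos 10°); with |PT| = 18.5, T = (-13.35, 28.66). Then |ST| = |T − S| = 31.62.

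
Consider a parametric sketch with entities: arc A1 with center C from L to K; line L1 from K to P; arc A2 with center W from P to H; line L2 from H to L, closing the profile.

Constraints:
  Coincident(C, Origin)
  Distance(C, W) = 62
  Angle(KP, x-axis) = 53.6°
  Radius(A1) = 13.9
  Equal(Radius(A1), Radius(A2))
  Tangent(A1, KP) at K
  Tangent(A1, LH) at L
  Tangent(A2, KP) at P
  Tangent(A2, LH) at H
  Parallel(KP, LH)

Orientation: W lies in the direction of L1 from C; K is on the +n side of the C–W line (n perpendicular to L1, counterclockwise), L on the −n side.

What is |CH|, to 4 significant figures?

63.54

The slot axis is L1's direction at 53.6°, so u = (cos 53.6°, sin 53.6°) = (0.5934, 0.8049) and n = (−sin 53.6°, cos 53.6°) = (-0.8049, 0.5934). C is at the origin and W lies 62.0 along u from C, so W = 62.0·u = (36.79, 49.90). Tangency of A1 to both parallel lines with radius 13.9 puts K and L at C ± 13.9·n: K = (-11.19, 8.249), L = (11.19, -8.249). Equal radii place P and H the same way about W: P = W + 13.9·n = (25.60, 58.15), H = W − 13.9·n = (47.98, 41.65). Then |CH| = |H − C| = 63.54.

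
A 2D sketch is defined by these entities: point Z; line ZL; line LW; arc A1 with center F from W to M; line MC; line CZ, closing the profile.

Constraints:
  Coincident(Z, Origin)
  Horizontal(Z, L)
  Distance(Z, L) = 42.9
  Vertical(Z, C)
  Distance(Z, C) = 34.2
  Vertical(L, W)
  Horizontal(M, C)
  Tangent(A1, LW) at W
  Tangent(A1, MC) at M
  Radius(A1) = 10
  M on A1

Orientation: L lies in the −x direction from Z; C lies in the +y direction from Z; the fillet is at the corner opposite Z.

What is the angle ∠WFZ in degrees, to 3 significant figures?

144°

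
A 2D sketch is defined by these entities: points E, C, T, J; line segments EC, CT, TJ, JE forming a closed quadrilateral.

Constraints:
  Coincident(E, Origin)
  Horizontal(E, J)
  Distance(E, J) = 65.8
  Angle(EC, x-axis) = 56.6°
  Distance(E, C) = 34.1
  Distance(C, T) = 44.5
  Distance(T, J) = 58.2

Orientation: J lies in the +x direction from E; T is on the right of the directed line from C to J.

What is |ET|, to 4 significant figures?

17.86

E is at the origin; EJ is horizontal with |EJ| = 65.8 and J in +x, so J = (65.8, 0). EC runs at 56.6° with |EC| = 34.1, so C = (18.77, 28.47). T is determined by |CT| = 44.5 and |TJ| = 58.2 together: it lies at the intersection of circle(C, 44.5) and circle(J, 58.2). With |CJ| = 54.97, the foot of the radical line on CJ is 14.69 from C and the perpendicular offset is √(44.5² − 14.69²) = 42.01. Taking the right-of-CJ solution: T = (9.586, -15.07).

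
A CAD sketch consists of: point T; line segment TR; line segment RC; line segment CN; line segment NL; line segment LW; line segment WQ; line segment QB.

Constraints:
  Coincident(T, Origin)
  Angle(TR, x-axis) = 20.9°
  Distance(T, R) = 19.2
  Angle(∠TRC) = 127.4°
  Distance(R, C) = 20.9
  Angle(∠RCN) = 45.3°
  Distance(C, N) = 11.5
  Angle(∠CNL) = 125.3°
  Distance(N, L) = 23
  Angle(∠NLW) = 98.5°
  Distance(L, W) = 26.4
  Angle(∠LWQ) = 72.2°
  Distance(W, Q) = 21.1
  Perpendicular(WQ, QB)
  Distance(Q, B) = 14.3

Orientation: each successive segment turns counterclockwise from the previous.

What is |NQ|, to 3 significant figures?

23.5

∠NLW = 98.5° gives LW at -15.6° from the x-axis; with |LW| = 26.4, W = (36.3, -8.47). ∠LWQ = 72.2° gives WQ at 92.2° from the x-axis; with |WQ| = 21.1, Q = (35.5, 12.6). Then |NQ| = |Q − N| = 23.5.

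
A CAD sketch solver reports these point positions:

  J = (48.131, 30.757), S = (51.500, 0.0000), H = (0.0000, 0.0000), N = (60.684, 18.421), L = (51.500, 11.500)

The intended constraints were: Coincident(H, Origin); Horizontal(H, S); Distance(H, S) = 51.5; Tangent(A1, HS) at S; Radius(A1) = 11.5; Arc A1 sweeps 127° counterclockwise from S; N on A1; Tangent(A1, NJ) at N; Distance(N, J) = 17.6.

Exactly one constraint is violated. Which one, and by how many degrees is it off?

Tangent(A1, NJ) at N — off by 8.50°.

H = (0.00, 0.00) ✓; H.y = 0.00, S.y = 0.00 ✓; |HS| = 51.50 ✓; ∠(LS, SH) = 90.00° ✓; |LS| = 11.50 ✓; bearing(L→N) − bearing(L→S) = 127.0° ✓; |LN| = 11.50 ✓; ∠(LN, NJ) = 81.50° ✗; |NJ| = 17.60 ✓.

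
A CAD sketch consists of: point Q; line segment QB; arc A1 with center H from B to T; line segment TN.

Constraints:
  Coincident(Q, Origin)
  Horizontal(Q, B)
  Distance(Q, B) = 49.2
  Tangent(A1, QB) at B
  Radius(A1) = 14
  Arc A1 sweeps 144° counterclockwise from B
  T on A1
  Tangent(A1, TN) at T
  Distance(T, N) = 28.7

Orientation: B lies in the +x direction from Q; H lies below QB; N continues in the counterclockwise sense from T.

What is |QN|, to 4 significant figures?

76.82

Q is at the origin; QB is horizontal with |QB| = 49.2 and B on the +x side, so B = (49.20, 0.000). Since A1 is tangent to QB there, HB ⟂ QB, so H = B + (0, -14) = (49.20, -14.00). On A1, B sits at bearing 90° from H; a 144° counterclockwise sweep puts T at bearing 234°, so T = H + 14.0·(cos 234°, sin 234°) = (40.97, -25.33). Tangency of A1 to TN means the radius HT is perpendicular to TN, so TN runs along (−sin 234°, cos 234°); with |TN| = 28.7, N = (64.19, -42.20). Then |QN| = |N − Q| = 76.82.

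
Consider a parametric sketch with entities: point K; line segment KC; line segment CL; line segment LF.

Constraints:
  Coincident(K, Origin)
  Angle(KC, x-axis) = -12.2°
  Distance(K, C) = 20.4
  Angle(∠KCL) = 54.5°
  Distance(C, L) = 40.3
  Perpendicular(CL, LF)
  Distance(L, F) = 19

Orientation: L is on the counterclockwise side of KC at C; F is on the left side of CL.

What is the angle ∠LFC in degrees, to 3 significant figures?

64.8°

K is at the origin; KC runs at -12.2° with length 20.4, so C = 20.4·(cos -12.2°, sin -12.2°) = (19.9, -4.31). ∠KCL = 54.5°, so CL runs at -12.2° + (180° − 54.5°) = 113° from the x-axis; with |CL| = 40.3, L = C + 40.3·(cos 113°, sin 113°) = (4.00, 32.7). CL is perpendicular to LF; with |LF| = 19.0 on the left of CL, F = L + 19.0·(-0.918, -0.396) = (-13.5, 25.2). Then cos ∠LFC = FL·FC / (|FL||FC|), giving 64.8°.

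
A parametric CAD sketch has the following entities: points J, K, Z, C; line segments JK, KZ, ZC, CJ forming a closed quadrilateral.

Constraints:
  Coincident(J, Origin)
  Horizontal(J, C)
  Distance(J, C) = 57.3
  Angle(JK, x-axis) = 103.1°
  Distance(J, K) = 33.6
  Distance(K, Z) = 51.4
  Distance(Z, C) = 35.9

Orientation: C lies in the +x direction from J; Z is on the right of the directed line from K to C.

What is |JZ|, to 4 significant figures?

24.22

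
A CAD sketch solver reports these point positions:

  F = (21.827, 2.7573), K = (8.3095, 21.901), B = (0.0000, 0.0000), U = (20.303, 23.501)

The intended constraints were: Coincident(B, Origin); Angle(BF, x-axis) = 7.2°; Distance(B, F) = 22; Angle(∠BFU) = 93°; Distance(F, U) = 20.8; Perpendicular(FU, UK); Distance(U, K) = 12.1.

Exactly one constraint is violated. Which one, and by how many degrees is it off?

Perpendicular(FU, UK) — off by 3.40°.

B = (0.00, 0.00) ✓; BF at 7.200° ✓; |BF| = 22.00 ✓; ∠BFU = 93.00° ✓; |FU| = 20.80 ✓; ∠(FU, UK) = 93.40° ✗; |UK| = 12.10 ✓.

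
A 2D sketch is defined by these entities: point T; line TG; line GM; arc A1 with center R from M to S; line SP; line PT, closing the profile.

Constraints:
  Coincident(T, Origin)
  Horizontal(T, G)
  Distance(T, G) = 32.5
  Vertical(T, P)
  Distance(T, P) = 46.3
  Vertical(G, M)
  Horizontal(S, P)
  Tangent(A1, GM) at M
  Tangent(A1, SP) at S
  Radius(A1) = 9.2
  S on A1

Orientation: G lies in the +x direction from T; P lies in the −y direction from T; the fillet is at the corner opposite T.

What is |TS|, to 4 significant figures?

51.83

T is at the origin; T and G share the same y with |TG| = 32.5 and G on the +x side, so G = (32.50, 0.000). T and P share the same x with |TP| = 46.3 and P on the −y side, so P = (0.000, -46.30). The virtual corner opposite T is at (32.50, -46.30). Since A1 is tangent to GM there, RM ⟂ GM and the tangent condition forces RS to be normal to SP, with radius 9.2, so the center R sits 9.2 in from both sides at R = (23.30, -37.10). That places the tangent points at M = (32.50, -37.10) on GM and S = (23.30, -46.30) on SP. Then |TS| = |S − T| = 51.83.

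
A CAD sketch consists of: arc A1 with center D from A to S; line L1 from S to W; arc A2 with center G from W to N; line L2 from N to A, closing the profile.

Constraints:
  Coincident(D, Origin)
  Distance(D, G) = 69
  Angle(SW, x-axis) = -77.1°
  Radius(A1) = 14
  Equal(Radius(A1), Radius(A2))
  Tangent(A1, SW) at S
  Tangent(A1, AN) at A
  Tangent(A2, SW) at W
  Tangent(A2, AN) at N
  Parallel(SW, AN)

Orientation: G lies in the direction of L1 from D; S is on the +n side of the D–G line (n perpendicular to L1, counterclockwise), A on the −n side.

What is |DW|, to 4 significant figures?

70.41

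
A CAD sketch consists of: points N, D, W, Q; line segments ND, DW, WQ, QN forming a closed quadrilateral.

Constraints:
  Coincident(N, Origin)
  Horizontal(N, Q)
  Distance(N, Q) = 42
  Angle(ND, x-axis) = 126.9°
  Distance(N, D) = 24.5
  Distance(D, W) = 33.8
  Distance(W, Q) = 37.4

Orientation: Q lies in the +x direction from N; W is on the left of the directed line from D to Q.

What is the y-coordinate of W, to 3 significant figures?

28.6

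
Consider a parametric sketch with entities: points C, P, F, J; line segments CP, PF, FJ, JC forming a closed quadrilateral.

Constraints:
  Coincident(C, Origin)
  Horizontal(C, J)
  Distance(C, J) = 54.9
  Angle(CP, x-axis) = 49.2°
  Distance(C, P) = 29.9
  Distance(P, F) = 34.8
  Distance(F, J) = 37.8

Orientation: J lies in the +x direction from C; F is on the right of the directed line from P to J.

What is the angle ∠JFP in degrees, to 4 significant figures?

70.53°

C is at the origin; C and J share the same y with |CJ| = 54.9 and J in +x, so J = (54.9, 0). CP runs at 49.2° with |CP| = 29.9, so P = (19.54, 22.63). F is determined by |PF| = 34.8 and |FJ| = 37.8 together: it lies at the intersection of circle(P, 34.8) and circle(J, 37.8). With |PJ| = 41.99, the foot of the radical line on PJ is 18.40 from P and the perpendicular offset is √(34.8² − 18.40²) = 29.54. Taking the right-of-PJ solution: F = (19.11, -12.16).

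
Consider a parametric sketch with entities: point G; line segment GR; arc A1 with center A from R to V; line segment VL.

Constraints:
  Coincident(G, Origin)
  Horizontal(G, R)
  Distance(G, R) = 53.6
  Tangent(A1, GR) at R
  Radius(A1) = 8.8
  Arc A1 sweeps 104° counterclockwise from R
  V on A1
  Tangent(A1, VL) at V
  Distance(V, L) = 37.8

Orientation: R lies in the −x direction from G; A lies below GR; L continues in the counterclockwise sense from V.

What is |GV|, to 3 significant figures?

63.1

The tangent condition forces AR to be normal to GR, so A = R + (0, -8.8) = (-53.6, -8.80). On A1, R sits at bearing 90° from A; a 104° counterclockwise sweep puts V at bearing 194°, so V = A + 8.8·(cos 194°, sin 194°) = (-62.1, -10.9). Then |GV| = |V − G| = 63.1.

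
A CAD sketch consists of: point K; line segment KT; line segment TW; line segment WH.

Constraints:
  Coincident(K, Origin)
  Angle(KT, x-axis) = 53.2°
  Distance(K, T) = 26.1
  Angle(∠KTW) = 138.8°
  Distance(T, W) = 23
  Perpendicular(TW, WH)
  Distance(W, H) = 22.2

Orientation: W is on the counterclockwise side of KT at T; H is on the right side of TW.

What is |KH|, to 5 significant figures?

58.049

K is at the origin; KT runs at 53.2° with length 26.1, so T = 26.1·(cos 53.2°, sin 53.2°) = (15.635, 20.899). ∠KTW = 138.8°, so TW runs at 53.2° + (180° − 138.8°) = 94.400° from the x-axis; with |TW| = 23.0, W = T + 23.0·(cos 94.400°, sin 94.400°) = (13.870, 43.831). TW ⟂ WH; with |WH| = 22.2 on the right of TW, H = W + 22.2·(0.99705, 0.076719) = (36.005, 45.534). Then |KH| = |H − K| = 58.049.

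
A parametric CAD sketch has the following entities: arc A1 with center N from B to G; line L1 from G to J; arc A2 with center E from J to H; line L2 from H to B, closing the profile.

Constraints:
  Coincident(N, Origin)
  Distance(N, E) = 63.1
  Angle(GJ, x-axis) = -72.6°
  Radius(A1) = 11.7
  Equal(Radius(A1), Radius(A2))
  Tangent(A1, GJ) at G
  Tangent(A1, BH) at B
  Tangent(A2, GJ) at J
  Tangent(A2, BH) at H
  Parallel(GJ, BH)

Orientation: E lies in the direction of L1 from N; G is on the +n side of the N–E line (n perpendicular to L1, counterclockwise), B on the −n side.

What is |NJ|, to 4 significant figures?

64.18

The slot axis is L1's direction at -72.6°, so u = (cos -72.6°, sin -72.6°) = (0.2990, -0.9542) and n = (−sin -72.6°, cos -72.6°) = (0.9542, 0.2990). N is at the origin and E lies 63.1 along u from N, so E = 63.1·u = (18.87, -60.21). Tangency of A1 to both parallel lines with radius 11.7 puts G and B at N ± 11.7·n: G = (11.16, 3.499), B = (-11.16, -3.499). Equal radii place J and H the same way about E: J = E + 11.7·n = (30.03, -56.71), H = E − 11.7·n = (7.705, -63.71). Then |NJ| = |J − N| = 64.18.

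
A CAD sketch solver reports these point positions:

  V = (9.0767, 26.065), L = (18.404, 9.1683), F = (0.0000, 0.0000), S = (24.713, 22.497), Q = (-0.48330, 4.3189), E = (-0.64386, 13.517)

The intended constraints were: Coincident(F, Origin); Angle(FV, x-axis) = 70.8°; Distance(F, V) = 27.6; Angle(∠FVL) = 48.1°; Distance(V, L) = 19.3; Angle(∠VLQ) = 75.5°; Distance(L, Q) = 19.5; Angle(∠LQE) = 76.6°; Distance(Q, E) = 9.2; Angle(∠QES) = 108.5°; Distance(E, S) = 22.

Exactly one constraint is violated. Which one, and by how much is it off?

Distance(E, S) = 22 — off by 4.90.

F = (0.00, 0.00) ✓; FV at 70.80° ✓; |FV| = 27.60 ✓; ∠FVL = 48.10° ✓; |VL| = 19.30 ✓; ∠VLQ = 75.50° ✓; |LQ| = 19.50 ✓; ∠LQE = 76.60° ✓; |QE| = 9.200 ✓; ∠QES = 108.5° ✓; |ES| = 26.90 ✗.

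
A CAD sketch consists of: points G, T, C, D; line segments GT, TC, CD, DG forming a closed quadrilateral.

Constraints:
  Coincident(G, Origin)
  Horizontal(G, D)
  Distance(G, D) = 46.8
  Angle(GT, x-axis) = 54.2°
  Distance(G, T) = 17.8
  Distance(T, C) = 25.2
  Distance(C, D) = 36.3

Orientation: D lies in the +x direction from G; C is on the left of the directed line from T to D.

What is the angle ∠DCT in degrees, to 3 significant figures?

76.7°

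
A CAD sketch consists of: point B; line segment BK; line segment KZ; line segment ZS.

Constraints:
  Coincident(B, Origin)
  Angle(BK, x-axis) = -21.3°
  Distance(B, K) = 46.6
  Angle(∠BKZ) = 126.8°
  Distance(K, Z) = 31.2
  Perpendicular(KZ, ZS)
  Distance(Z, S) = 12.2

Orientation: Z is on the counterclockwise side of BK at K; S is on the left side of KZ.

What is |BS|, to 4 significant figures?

64.23

B is at the origin; BK runs at -21.3° with length 46.6, so K = 46.6·(cos -21.3°, sin -21.3°) = (43.42, -16.93). ∠BKZ = 126.8°, so KZ runs at -21.3° + (180° − 126.8°) = 31.90° from the x-axis; with |KZ| = 31.2, Z = K + 31.2·(cos 31.90°, sin 31.90°) = (69.90, -0.4402). KZ is perpendicular to ZS; with |ZS| = 12.2 on the left of KZ, S = Z + 12.2·(-0.5284, 0.8490) = (63.46, 9.917). Then |BS| = |S − B| = 64.23.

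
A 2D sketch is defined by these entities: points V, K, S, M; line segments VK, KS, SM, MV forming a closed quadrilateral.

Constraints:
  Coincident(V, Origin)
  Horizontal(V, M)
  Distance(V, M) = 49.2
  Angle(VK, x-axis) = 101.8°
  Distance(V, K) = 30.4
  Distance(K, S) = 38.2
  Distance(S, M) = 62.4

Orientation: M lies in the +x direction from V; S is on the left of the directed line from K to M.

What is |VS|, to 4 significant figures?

59.97

Checks: |KS| = 38.20 ✓; |SM| = 62.40 ✓.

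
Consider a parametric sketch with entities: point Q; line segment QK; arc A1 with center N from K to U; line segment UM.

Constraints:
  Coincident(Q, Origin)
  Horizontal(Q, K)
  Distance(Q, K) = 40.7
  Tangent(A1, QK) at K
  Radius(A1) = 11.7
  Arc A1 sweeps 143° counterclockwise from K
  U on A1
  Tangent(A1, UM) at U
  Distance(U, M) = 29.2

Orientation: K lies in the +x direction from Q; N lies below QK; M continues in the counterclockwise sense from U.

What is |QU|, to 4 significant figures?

39.70

Q is at the origin; QK is horizontal with |QK| = 40.7 and K on the +x side, so K = (40.70, 0.000). Since A1 is tangent to QK there, NK ⟂ QK, so N = K + (0, -11.7) = (40.70, -11.70). On A1, K sits at bearing 90° from N; a 143° counterclockwise sweep puts U at bearing 233°, so U = N + 11.7·(cos 233°, sin 233°) = (33.66, -21.04). Then |QU| = |U − Q| = 39.70.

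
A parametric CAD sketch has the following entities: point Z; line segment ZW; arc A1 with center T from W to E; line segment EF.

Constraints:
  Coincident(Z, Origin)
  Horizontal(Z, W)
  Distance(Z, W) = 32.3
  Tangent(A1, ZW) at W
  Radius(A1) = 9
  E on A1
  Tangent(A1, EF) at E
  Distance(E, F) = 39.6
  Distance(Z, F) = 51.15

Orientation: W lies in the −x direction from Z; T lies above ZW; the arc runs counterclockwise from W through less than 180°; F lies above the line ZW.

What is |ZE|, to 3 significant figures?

24.7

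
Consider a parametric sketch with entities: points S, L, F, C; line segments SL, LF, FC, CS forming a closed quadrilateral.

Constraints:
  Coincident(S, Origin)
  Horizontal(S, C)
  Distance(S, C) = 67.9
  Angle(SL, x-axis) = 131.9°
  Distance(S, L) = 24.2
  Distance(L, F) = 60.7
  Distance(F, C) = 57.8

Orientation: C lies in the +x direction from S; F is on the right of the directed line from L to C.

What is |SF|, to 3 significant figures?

36.7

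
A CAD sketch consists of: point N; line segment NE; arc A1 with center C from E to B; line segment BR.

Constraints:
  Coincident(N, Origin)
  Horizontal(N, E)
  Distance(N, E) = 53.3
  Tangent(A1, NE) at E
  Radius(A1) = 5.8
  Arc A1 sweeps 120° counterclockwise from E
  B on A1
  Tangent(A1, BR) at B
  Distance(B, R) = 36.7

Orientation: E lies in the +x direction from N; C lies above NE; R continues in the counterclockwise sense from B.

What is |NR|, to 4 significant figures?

56.89

N is at the origin; N and E share the same y with |NE| = 53.3 and E on the +x side, so E = (53.30, 0.000). The tangent condition forces CE to be normal to NE, so C = E + (0, 5.8) = (53.30, 5.800). On A1, E sits at bearing -90° from C; a 120° counterclockwise sweep puts B at bearing 30°, so B = C + 5.8·(cos 30°, sin 30°) = (58.32, 8.700). The tangent condition forces CB to be normal to BR, so BR runs along (−sin 30°, cos 30°); with |BR| = 36.7, R = (39.97, 40.48). Then |NR| = |R − N| = 56.89.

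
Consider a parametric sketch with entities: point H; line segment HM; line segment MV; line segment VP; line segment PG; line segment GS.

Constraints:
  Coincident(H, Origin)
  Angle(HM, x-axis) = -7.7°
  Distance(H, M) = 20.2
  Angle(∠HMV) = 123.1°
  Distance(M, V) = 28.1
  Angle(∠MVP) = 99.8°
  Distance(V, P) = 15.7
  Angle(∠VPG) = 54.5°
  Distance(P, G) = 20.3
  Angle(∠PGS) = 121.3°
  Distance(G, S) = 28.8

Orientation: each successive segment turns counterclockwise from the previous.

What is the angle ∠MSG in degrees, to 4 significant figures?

29.33°

∠VPG = 54.5° gives PG at -105.1° from the x-axis; with |PG| = 20.3, G = (23.13, 11.10). ∠PGS = 121.3° gives GS at -46.40° from the x-axis; with |GS| = 28.8, S = (42.99, -9.758). Then cos ∠MSG = SM·SG / (|SM||SG|), giving 29.33°.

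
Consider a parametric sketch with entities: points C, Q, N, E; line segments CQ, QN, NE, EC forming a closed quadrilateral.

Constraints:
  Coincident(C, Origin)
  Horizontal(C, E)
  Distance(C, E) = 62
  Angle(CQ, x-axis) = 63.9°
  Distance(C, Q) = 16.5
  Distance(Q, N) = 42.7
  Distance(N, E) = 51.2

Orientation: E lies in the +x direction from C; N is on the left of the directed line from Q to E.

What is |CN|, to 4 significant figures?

58.55

Checks: |QN| = 42.70 ✓; |NE| = 51.20 ✓.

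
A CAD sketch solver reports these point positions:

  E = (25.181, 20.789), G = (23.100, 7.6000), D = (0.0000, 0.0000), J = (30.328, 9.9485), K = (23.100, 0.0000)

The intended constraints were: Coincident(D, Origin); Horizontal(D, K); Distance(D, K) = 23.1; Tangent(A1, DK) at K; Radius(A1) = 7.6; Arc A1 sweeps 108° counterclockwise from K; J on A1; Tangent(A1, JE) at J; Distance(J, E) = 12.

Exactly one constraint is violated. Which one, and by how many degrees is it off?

Tangent(A1, JE) at J — off by 7.40°.

D = (0.00, 0.00) ✓; D.y = 0.00, K.y = 0.00 ✓; |DK| = 23.10 ✓; ∠(GK, KD) = 90.00° ✓; |GK| = 7.600 ✓; bearing(G→J) − bearing(G→K) = 108.0° ✓; |GJ| = 7.600 ✓; ∠(GJ, JE) = 82.60° ✗; |JE| = 12.00 ✓.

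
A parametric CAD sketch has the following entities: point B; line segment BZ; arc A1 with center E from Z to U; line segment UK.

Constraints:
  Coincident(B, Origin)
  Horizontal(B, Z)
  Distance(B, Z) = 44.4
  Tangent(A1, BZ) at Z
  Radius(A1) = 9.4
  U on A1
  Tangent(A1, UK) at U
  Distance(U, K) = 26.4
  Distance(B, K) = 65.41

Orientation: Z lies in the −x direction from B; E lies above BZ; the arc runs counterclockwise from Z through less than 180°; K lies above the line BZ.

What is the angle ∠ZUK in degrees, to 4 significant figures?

114.0°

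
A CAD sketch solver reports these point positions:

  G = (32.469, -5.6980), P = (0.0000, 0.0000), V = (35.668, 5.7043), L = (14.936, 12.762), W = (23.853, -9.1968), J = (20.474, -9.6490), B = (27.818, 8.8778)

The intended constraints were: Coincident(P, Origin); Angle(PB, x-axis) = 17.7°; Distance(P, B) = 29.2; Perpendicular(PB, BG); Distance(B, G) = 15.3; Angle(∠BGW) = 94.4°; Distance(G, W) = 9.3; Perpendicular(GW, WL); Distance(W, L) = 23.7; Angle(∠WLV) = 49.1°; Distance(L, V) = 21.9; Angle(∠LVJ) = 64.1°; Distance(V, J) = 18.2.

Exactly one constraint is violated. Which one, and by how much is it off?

Distance(V, J) = 18.2 — off by 3.40.

P = (0.00, 0.00) ✓; PB at 17.70° ✓; |PB| = 29.20 ✓; ∠(PB, BG) = 90.00° ✓; |BG| = 15.30 ✓; ∠BGW = 94.40° ✓; |GW| = 9.299 ✓; ∠(GW, WL) = 90.00° ✓; |WL| = 23.70 ✓; ∠WLV = 49.10° ✓; |LV| = 21.90 ✓; ∠LVJ = 64.10° ✓; |VJ| = 21.60 ✗.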